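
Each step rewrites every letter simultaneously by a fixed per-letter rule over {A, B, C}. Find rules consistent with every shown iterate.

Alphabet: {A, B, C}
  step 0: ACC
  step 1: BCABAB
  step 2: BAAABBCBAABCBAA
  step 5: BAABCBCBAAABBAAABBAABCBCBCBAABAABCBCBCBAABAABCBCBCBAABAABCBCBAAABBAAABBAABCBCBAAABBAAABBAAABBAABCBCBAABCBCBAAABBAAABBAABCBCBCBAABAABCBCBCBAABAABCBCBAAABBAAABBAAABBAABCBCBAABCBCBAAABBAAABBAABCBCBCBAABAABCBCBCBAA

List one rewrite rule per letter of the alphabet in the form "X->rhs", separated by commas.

  step 1 ⇒ step 2: BCABAB ⇒ BAA·AB·BC·BAA·BC·BAA
    A ↦ BC
    B ↦ BAA
    C ↦ AB

A->BC, B->BAA, C->AB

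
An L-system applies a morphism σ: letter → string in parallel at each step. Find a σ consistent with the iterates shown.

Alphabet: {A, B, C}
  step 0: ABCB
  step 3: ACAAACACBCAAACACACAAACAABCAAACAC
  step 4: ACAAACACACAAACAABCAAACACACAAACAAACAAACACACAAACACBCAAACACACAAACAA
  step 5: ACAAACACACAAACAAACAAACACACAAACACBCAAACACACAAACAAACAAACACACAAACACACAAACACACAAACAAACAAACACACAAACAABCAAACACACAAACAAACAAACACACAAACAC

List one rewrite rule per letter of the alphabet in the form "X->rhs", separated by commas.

  step 4 ⇒ step 5: ACAAACACACAAACAABCAAACACACAAACAAACAAACACACAAACACBCAAACACACAAACAA ⇒ AC·AA·AC·AC·AC·AA·AC·AA·AC·AA·AC·AC·AC·AA·AC·AC·BC·AA·AC·AC·AC·AA·AC·AA·AC·AA·AC·AC·AC·AA·AC·AC·AC·AA·AC·AC·AC·AA·AC·AA·AC·AA·AC·AC·AC·AA·AC·AA·BC·AA·AC·AC·AC·AA·AC·AA·AC·AA·AC·AC·AC·AA·AC·AC
    A ↦ AC
    B ↦ BC
    C ↦ AA

A->AC, B->BC, C->AA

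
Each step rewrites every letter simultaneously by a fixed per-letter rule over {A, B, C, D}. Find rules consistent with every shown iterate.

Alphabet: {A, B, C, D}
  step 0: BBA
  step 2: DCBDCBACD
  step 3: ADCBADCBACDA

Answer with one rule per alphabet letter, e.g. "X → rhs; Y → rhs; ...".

A->AC, B->CB, C->D, D->A

  step 2 ⇒ step 3: DCBDCBACD ⇒ A·D·CB·A·D·CB·AC·D·A
    A ↦ AC
    B ↦ CB
    C ↦ D
    D ↦ A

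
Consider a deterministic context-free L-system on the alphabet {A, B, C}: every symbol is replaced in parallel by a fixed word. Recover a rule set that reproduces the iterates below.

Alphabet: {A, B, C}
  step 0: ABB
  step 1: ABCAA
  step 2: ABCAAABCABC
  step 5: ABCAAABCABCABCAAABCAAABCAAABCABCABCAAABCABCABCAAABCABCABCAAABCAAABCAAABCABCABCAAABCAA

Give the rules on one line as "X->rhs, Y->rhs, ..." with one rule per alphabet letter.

  step 1 ⇒ step 2: ABCAA ⇒ ABC·A·A·ABC·ABC
    A ↦ ABC
    B ↦ A
    C ↦ A

A->ABC, B->A, C->A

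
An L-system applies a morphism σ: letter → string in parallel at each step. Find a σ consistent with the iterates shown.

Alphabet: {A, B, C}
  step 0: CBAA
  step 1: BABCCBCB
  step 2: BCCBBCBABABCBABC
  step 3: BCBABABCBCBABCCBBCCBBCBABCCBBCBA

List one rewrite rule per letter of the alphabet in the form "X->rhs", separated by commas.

  step 2 ⇒ step 3: BCCBBCBABABCBABC ⇒ BC·BA·BA·BC·BC·BA·BC·CB·BC·CB·BC·BA·BC·CB·BC·BA
    A ↦ CB
    B ↦ BC
    C ↦ BA

A->CB, B->BC, C->BA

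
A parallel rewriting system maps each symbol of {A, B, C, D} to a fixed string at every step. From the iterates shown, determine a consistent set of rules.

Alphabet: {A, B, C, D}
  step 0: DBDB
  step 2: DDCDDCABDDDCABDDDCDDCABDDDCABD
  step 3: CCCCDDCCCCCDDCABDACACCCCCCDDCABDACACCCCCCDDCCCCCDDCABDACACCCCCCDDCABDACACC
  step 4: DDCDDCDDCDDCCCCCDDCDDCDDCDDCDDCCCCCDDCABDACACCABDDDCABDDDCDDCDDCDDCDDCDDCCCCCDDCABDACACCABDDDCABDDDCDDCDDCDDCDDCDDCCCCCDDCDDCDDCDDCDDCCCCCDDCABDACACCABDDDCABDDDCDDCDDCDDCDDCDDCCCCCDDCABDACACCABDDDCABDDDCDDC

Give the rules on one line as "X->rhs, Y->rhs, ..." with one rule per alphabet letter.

  step 3 ⇒ step 4: CCCCDDCCCCCDDCABDACACCCCCCDDCABDACACCCCCCDDCCCCCDDCABDACACCCCCCDDCABDACACC ⇒ DDC·DDC·DDC·DDC·CC·CC·DDC·DDC·DDC·DDC·DDC·CC·CC·DDC·ABD·ACA·CC·ABD·DDC·ABD·DDC·DDC·DDC·DDC·DDC·DDC·CC·CC·DDC·ABD·ACA·CC·ABD·DDC·ABD·DDC·DDC·DDC·DDC·DDC·DDC·CC·CC·DDC·DDC·DDC·DDC·DDC·CC·CC·DDC·ABD·ACA·CC·ABD·DDC·ABD·DDC·DDC·DDC·DDC·DDC·DDC·CC·CC·DDC·ABD·ACA·CC·ABD·DDC·ABD·DDC·DDC
    A ↦ ABD
    B ↦ ACA
    C ↦ DDC
    D ↦ CC

A->ABD, B->ACA, C->DDC, D->CC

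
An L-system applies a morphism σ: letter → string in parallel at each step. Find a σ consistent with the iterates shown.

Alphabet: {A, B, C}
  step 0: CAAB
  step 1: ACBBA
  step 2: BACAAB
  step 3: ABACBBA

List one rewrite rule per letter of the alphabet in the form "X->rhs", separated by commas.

  step 2 ⇒ step 3: BACAAB ⇒ A·B·AC·B·B·A
    A ↦ B
    B ↦ A
    C ↦ AC

A->B, B->A, C->AC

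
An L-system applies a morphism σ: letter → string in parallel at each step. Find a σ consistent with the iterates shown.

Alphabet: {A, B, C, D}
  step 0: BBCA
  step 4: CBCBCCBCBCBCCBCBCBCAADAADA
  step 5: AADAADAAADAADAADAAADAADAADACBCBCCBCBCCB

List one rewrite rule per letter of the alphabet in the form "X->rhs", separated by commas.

  step 4 ⇒ step 5: CBCBCCBCBCBCCBCBCBCAADAADA ⇒ A·AD·A·AD·A·A·AD·A·AD·A·AD·A·A·AD·A·AD·A·AD·A·CB·CB·C·CB·CB·C·CB
    A ↦ CB
    B ↦ AD
    C ↦ A
    D ↦ C

A->CB, B->AD, C->A, D->C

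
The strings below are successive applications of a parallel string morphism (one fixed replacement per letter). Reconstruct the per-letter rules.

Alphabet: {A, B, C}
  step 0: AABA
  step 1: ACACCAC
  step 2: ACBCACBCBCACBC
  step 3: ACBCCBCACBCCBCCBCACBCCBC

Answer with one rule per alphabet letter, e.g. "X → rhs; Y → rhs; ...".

A->AC, B->C, C->BC

  step 2 ⇒ step 3: ACBCACBCBCACBC ⇒ AC·BC·C·BC·AC·BC·C·BC·C·BC·AC·BC·C·BC
    A ↦ AC
    B ↦ C
    C ↦ BC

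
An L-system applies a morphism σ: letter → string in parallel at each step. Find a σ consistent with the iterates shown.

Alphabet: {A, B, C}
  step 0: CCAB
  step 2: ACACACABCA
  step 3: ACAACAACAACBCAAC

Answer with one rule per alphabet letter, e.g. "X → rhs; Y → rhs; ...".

  step 2 ⇒ step 3: ACACACABCA ⇒ AC·A·AC·A·AC·A·AC·BC·A·AC
    A ↦ AC
    B ↦ BC
    C ↦ A

A->AC, B->BC, C->A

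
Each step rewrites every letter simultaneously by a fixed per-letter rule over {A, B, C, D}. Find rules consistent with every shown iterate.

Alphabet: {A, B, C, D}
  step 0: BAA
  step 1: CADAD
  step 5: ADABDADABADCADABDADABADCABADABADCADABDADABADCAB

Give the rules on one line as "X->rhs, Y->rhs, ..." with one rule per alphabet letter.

  step 0 ⇒ step 1: BAA ⇒ C·AD·AD
    A ↦ AD
    B ↦ C
    C ↦ D  (constrained at step 1)
    D ↦ AB  (constrained at step 1)

A->AD, B->C, C->D, D->AB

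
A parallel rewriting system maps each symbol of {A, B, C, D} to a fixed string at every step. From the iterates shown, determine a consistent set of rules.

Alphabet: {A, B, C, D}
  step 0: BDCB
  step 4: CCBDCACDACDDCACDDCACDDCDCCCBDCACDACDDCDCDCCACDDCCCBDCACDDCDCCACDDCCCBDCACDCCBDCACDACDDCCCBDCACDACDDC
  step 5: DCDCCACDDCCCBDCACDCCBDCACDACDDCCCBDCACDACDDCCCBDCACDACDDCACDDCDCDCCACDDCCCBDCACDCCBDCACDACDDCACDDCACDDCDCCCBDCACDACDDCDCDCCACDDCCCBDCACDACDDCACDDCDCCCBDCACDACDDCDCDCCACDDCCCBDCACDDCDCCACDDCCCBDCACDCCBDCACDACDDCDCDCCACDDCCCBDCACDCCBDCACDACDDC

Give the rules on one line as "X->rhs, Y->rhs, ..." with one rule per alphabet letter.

  step 4 ⇒ step 5: CCBDCACDACDDCACDDCACDDCDCCCBDCACDACDDCDCDCCACDDCCCBDCACDDCDCCACDDCCCBDCACDCCBDCACDACDDCCCBDCACDACDDC ⇒ DC·DC·C·ACD·DC·CCB·DC·ACD·CCB·DC·ACD·ACD·DC·CCB·DC·ACD·ACD·DC·CCB·DC·ACD·ACD·DC·ACD·DC·DC·DC·C·ACD·DC·CCB·DC·ACD·CCB·DC·ACD·ACD·DC·ACD·DC·ACD·DC·DC·CCB·DC·ACD·ACD·DC·DC·DC·C·ACD·DC·CCB·DC·ACD·ACD·DC·ACD·DC·DC·CCB·DC·ACD·ACD·DC·DC·DC·C·ACD·DC·CCB·DC·ACD·DC·DC·C·ACD·DC·CCB·DC·ACD·CCB·DC·ACD·ACD·DC·DC·DC·C·ACD·DC·CCB·DC·ACD·CCB·DC·ACD·ACD·DC
    A ↦ CCB
    B ↦ C
    C ↦ DC
    D ↦ ACD

A->CCB, B->C, C->DC, D->ACD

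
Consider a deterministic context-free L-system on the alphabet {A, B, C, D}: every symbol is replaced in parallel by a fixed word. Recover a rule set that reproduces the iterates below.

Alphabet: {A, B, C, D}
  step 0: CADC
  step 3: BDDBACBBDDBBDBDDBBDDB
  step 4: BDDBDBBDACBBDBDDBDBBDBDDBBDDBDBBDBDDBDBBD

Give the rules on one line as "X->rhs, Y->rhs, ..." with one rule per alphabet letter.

  step 3 ⇒ step 4: BDDBACBBDDBBDBDDBBDDB ⇒ BD·DB·DB·BD·AC·B·BD·BD·DB·DB·BD·BD·DB·BD·DB·DB·BD·BD·DB·DB·BD
    A ↦ AC
    B ↦ BD
    C ↦ B
    D ↦ DB

A->AC, B->BD, C->B, D->DB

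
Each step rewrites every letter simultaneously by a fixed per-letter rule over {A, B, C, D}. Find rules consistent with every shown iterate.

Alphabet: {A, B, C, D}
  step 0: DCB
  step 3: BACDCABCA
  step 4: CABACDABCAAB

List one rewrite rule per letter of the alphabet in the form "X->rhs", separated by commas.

  step 3 ⇒ step 4: BACDCABCA ⇒ CA·B·A·CD·A·B·CA·A·B
    A ↦ B
    B ↦ CA
    C ↦ A
    D ↦ CD

A->B, B->CA, C->A, D->CD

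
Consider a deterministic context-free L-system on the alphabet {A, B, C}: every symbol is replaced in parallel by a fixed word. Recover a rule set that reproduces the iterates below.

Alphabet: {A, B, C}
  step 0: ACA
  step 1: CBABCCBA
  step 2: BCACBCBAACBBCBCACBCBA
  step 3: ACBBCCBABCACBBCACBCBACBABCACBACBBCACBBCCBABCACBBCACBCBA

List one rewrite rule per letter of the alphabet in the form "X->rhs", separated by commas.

A->CBA, B->ACB, C->BC

  step 2 ⇒ step 3: BCACBCBAACBBCBCACBCBA ⇒ ACB·BC·CBA·BC·ACB·BC·ACB·CBA·CBA·BC·ACB·ACB·BC·ACB·BC·CBA·BC·ACB·BC·ACB·CBA
    A ↦ CBA
    B ↦ ACB
    C ↦ BC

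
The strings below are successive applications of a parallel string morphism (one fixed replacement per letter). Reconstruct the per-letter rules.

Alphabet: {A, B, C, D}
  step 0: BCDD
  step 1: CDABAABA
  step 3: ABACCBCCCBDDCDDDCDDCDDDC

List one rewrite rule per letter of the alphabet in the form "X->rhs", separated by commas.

A->CCB, B->C, C->D, D->ABA

  step 0 ⇒ step 1: BCDD ⇒ C·D·ABA·ABA
    B ↦ C
    C ↦ D
    D ↦ ABA
    A ↦ CCB  (constrained at step 1)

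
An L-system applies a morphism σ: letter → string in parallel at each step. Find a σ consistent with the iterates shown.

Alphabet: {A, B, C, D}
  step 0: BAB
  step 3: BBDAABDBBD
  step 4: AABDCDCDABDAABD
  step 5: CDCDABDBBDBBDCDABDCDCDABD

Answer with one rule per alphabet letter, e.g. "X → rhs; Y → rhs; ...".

A->CD, B->A, C->B, D->BD

  step 4 ⇒ step 5: AABDCDCDABDAABD ⇒ CD·CD·A·BD·B·BD·B·BD·CD·A·BD·CD·CD·A·BD
    A ↦ CD
    B ↦ A
    C ↦ B
    D ↦ BD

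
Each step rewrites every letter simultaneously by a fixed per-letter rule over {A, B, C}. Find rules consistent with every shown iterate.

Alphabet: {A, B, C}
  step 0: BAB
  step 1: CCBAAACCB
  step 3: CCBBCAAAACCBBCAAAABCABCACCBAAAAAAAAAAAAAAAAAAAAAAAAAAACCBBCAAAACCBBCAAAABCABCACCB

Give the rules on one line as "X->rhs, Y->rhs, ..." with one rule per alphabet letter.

  step 0 ⇒ step 1: BAB ⇒ CCB·AAA·CCB
    A ↦ AAA
    B ↦ CCB
    C ↦ BCA  (constrained at step 1)

A->AAA, B->CCB, C->BCA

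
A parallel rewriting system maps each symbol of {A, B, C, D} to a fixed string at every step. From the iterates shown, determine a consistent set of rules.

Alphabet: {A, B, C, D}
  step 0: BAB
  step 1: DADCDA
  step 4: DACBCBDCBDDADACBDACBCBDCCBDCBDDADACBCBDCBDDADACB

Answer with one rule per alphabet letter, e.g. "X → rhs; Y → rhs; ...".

  step 0 ⇒ step 1: BAB ⇒ DA·DC·DA
    A ↦ DC
    B ↦ DA
    C ↦ BD  (constrained at step 1)
    D ↦ CB  (constrained at step 1)

A->DC, B->DA, C->BD, D->CB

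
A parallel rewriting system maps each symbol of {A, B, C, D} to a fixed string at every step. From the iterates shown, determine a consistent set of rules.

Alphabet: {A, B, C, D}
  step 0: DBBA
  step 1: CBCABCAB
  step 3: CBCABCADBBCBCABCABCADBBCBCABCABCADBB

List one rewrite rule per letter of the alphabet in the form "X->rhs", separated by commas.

  step 0 ⇒ step 1: DBBA ⇒ C·BCA·BCA·B
    A ↦ B
    B ↦ BCA
    D ↦ C
    C ↦ DB  (constrained at step 1)

A->B, B->BCA, C->DB, D->C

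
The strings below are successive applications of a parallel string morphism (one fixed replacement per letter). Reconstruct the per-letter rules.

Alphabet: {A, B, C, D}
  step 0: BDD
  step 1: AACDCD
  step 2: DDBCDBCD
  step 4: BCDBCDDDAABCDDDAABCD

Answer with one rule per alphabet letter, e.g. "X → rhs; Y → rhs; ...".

A->D, B->AA, C->B, D->CD

  step 1 ⇒ step 2: AACDCD ⇒ D·D·B·CD·B·CD
    A ↦ D
    C ↦ B
    D ↦ CD
  step 0 ⇒ step 1: BDD ⇒ AA·CD·CD
    B ↦ AA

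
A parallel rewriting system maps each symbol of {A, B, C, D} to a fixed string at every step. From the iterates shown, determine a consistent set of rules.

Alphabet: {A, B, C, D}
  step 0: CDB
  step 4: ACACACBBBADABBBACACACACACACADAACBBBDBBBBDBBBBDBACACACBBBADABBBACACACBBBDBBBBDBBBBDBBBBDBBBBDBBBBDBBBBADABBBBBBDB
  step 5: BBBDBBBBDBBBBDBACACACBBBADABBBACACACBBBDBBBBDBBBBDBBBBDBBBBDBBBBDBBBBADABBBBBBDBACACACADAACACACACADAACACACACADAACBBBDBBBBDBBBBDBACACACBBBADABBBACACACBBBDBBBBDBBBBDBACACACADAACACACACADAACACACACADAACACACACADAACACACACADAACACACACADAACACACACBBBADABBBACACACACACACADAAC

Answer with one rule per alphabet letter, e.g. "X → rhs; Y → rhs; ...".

A->BBB, B->AC, C->DB, D->ADA

  step 4 ⇒ step 5: ACACACBBBADABBBACACACACACACADAACBBBDBBBBDBBBBDBACACACBBBADABBBACACACBBBDBBBBDBBBBDBBBBDBBBBDBBBBDBBBBADABBBBBBDB ⇒ BBB·DB·BBB·DB·BBB·DB·AC·AC·AC·BBB·ADA·BBB·AC·AC·AC·BBB·DB·BBB·DB·BBB·DB·BBB·DB·BBB·DB·BBB·DB·BBB·ADA·BBB·BBB·DB·AC·AC·AC·ADA·AC·AC·AC·AC·ADA·AC·AC·AC·AC·ADA·AC·BBB·DB·BBB·DB·BBB·DB·AC·AC·AC·BBB·ADA·BBB·AC·AC·AC·BBB·DB·BBB·DB·BBB·DB·AC·AC·AC·ADA·AC·AC·AC·AC·ADA·AC·AC·AC·AC·ADA·AC·AC·AC·AC·ADA·AC·AC·AC·AC·ADA·AC·AC·AC·AC·ADA·AC·AC·AC·AC·BBB·ADA·BBB·AC·AC·AC·AC·AC·AC·ADA·AC
    A ↦ BBB
    B ↦ AC
    C ↦ DB
    D ↦ ADA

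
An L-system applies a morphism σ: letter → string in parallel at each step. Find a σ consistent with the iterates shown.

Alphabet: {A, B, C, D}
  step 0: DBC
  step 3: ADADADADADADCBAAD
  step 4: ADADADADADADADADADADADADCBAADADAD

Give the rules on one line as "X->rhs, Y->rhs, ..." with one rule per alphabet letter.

  step 3 ⇒ step 4: ADADADADADADCBAAD ⇒ AD·AD·AD·AD·AD·AD·AD·AD·AD·AD·AD·AD·CB·A·AD·AD·AD
    A ↦ AD
    B ↦ A
    C ↦ CB
    D ↦ AD

A->AD, B->A, C->CB, D->AD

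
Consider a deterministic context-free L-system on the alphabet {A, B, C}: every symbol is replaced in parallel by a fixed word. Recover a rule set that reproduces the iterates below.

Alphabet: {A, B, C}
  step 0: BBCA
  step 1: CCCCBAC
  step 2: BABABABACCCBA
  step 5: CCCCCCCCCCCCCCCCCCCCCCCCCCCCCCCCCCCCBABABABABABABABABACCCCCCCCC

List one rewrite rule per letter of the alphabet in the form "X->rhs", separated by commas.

A->C, B->CC, C->BA

  step 1 ⇒ step 2: CCCCBAC ⇒ BA·BA·BA·BA·CC·C·BA
    A ↦ C
    B ↦ CC
    C ↦ BA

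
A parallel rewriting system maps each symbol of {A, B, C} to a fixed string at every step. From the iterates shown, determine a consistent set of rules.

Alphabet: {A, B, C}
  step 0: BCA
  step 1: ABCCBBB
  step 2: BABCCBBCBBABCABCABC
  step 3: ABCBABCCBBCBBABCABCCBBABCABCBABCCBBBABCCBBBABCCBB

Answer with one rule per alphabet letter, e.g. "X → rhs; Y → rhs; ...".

  step 2 ⇒ step 3: BABCCBBCBBABCABCABC ⇒ ABC·B·ABC·CBB·CBB·ABC·ABC·CBB·ABC·ABC·B·ABC·CBB·B·ABC·CBB·B·ABC·CBB
    A ↦ B
    B ↦ ABC
    C ↦ CBB

A->B, B->ABC, C->CBB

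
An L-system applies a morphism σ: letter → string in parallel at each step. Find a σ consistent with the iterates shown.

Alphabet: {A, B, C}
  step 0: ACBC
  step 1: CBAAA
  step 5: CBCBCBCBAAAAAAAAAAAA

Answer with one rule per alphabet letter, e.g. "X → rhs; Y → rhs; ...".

  step 0 ⇒ step 1: ACBC ⇒ CB·A·A·A
    A ↦ CB
    B ↦ A
    C ↦ A

A->CB, B->A, C->A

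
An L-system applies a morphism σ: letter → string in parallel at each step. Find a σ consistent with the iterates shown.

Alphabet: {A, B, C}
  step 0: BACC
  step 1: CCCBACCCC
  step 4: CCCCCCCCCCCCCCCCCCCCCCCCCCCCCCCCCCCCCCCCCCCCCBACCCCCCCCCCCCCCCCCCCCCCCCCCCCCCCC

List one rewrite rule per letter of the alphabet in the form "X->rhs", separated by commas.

A->CBA, B->CC, C->CC

  step 0 ⇒ step 1: BACC ⇒ CC·CBA·CC·CC
    A ↦ CBA
    B ↦ CC
    C ↦ CC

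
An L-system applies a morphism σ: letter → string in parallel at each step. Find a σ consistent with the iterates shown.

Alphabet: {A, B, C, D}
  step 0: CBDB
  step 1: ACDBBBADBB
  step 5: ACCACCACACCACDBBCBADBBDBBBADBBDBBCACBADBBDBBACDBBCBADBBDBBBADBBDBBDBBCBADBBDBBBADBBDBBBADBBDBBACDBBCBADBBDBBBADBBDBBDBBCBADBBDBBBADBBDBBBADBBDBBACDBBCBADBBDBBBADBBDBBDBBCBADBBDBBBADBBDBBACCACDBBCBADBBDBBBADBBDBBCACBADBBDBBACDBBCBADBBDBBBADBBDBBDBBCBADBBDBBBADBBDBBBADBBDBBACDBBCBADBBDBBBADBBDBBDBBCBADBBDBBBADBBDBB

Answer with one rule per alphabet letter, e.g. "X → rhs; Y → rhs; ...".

  step 0 ⇒ step 1: CBDB ⇒ AC·DBB·BA·DBB
    B ↦ DBB
    C ↦ AC
    D ↦ BA
    A ↦ C  (constrained at step 1)

A->C, B->DBB, C->AC, D->BA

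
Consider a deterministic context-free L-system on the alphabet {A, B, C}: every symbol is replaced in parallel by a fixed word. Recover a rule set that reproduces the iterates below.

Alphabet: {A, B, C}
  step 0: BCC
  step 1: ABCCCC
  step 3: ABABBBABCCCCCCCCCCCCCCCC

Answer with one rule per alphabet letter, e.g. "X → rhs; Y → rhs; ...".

A->BB, B->AB, C->CC

  step 0 ⇒ step 1: BCC ⇒ AB·CC·CC
    B ↦ AB
    C ↦ CC
    A ↦ BB  (constrained at step 1)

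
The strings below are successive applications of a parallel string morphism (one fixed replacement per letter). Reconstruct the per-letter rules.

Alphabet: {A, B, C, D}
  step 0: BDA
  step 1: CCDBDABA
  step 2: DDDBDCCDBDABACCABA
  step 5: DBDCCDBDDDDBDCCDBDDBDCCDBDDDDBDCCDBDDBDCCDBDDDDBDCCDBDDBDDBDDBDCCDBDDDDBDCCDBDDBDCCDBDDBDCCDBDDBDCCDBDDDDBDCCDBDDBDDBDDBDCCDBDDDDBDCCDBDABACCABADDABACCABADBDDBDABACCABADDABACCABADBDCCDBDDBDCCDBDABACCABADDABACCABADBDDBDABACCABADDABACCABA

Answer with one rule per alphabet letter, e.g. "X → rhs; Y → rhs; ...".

A->ABA, B->CC, C->D, D->DBD

  step 1 ⇒ step 2: CCDBDABA ⇒ D·D·DBD·CC·DBD·ABA·CC·ABA
    A ↦ ABA
    B ↦ CC
    C ↦ D
    D ↦ DBD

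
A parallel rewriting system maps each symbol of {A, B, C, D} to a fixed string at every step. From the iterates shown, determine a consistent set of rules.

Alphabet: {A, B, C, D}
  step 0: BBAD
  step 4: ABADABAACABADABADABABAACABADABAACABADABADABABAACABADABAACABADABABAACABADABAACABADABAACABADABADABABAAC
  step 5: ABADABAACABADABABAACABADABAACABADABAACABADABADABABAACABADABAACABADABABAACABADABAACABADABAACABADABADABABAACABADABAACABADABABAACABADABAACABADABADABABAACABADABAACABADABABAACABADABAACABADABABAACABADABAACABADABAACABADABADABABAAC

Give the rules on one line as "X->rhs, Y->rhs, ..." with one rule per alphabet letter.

A->AB, B->AD, C->AAC, D->AAC

  step 4 ⇒ step 5: ABADABAACABADABADABABAACABADABAACABADABADABABAACABADABAACABADABABAACABADABAACABADABAACABADABADABABAAC ⇒ AB·AD·AB·AAC·AB·AD·AB·AB·AAC·AB·AD·AB·AAC·AB·AD·AB·AAC·AB·AD·AB·AD·AB·AB·AAC·AB·AD·AB·AAC·AB·AD·AB·AB·AAC·AB·AD·AB·AAC·AB·AD·AB·AAC·AB·AD·AB·AD·AB·AB·AAC·AB·AD·AB·AAC·AB·AD·AB·AB·AAC·AB·AD·AB·AAC·AB·AD·AB·AD·AB·AB·AAC·AB·AD·AB·AAC·AB·AD·AB·AB·AAC·AB·AD·AB·AAC·AB·AD·AB·AB·AAC·AB·AD·AB·AAC·AB·AD·AB·AAC·AB·AD·AB·AD·AB·AB·AAC
    A ↦ AB
    B ↦ AD
    C ↦ AAC
    D ↦ AAC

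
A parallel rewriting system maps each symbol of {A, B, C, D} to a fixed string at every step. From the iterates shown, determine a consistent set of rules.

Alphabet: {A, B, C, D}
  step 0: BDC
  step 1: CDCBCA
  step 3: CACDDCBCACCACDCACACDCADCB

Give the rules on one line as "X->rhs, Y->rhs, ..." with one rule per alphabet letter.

  step 0 ⇒ step 1: BDC ⇒ C·DCB·CA
    B ↦ C
    C ↦ CA
    D ↦ DCB
    A ↦ CD  (constrained at step 1)

A->CD, B->C, C->CA, D->DCB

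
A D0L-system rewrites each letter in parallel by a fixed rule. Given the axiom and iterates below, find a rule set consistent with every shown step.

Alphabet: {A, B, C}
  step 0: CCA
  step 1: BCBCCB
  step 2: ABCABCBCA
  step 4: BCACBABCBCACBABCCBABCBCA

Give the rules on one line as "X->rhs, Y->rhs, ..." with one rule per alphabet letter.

  step 1 ⇒ step 2: BCBCCB ⇒ A·BC·A·BC·BC·A
    B ↦ A
    C ↦ BC
  step 0 ⇒ step 1: CCA ⇒ BC·BC·CB
    A ↦ CB

A->CB, B->A, C->BC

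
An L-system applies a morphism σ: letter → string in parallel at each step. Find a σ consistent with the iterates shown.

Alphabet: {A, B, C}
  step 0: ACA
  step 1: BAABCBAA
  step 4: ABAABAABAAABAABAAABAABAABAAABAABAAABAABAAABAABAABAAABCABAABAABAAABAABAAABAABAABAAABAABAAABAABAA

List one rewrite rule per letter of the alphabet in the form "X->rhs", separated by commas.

A->BAA, B->A, C->BC

  step 0 ⇒ step 1: ACA ⇒ BAA·BC·BAA
    A ↦ BAA
    C ↦ BC
    B ↦ A  (constrained at step 1)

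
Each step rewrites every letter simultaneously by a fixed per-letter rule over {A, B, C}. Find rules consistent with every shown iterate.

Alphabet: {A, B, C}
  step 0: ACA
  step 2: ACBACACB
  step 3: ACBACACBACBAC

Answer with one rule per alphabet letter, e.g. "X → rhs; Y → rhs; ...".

  step 2 ⇒ step 3: ACBACACB ⇒ AC·B·AC·AC·B·AC·B·AC
    A ↦ AC
    B ↦ AC
    C ↦ B

A->AC, B->AC, C->B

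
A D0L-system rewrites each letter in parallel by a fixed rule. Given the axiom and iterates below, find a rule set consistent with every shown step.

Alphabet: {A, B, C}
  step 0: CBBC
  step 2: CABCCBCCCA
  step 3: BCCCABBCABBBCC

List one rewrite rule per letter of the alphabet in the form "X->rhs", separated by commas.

  step 2 ⇒ step 3: CABCCBCCCA ⇒ B·CC·CA·B·B·CA·B·B·B·CC
    A ↦ CC
    B ↦ CA
    C ↦ B

A->CC, B->CA, C->B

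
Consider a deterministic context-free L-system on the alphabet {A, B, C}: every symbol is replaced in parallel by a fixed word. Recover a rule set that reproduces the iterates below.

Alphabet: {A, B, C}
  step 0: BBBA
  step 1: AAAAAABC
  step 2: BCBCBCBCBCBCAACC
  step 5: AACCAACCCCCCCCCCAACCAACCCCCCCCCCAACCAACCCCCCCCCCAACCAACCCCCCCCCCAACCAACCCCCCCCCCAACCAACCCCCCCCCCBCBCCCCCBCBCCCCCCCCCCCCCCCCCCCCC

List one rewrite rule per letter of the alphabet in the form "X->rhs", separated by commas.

A->BC, B->AA, C->CC

  step 1 ⇒ step 2: AAAAAABC ⇒ BC·BC·BC·BC·BC·BC·AA·CC
    A ↦ BC
    B ↦ AA
    C ↦ CC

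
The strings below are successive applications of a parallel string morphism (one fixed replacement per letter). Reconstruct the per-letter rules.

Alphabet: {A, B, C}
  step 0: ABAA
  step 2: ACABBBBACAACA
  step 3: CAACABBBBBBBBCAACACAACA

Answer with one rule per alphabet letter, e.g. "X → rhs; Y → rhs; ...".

A->CA, B->BB, C->A

  step 2 ⇒ step 3: ACABBBBACAACA ⇒ CA·A·CA·BB·BB·BB·BB·CA·A·CA·CA·A·CA
    A ↦ CA
    B ↦ BB
    C ↦ A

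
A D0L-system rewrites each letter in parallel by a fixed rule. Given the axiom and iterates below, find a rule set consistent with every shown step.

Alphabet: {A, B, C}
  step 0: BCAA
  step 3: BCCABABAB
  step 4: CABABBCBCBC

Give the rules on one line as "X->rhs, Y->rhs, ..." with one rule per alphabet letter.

A->B, B->C, C->AB

  step 3 ⇒ step 4: BCCABABAB ⇒ C·AB·AB·B·C·B·C·B·C
    A ↦ B
    B ↦ C
    C ↦ AB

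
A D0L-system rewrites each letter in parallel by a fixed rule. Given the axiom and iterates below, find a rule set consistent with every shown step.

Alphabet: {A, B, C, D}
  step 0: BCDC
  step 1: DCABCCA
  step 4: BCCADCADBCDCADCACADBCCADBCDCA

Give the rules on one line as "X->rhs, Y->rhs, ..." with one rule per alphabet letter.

  step 0 ⇒ step 1: BCDC ⇒ D·CA·BC·CA
    B ↦ D
    C ↦ CA
    D ↦ BC
    A ↦ D  (constrained at step 1)

A->D, B->D, C->CA, D->BC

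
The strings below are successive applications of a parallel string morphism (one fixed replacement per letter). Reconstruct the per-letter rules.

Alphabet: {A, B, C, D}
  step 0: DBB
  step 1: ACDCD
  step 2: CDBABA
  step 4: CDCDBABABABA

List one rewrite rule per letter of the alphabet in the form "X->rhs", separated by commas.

  step 1 ⇒ step 2: ACDCD ⇒ CD·B·A·B·A
    A ↦ CD
    C ↦ B
    D ↦ A
  step 0 ⇒ step 1: DBB ⇒ A·CD·CD
    B ↦ CD

A->CD, B->CD, C->B, D->A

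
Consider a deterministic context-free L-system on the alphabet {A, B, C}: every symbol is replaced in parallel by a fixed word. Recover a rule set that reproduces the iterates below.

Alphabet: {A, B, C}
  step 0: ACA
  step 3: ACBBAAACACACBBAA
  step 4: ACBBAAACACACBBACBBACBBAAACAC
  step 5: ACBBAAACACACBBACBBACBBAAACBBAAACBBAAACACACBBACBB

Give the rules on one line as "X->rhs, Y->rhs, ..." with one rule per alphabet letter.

A->AC, B->A, C->BB

  step 4 ⇒ step 5: ACBBAAACACACBBACBBACBBAAACAC ⇒ AC·BB·A·A·AC·AC·AC·BB·AC·BB·AC·BB·A·A·AC·BB·A·A·AC·BB·A·A·AC·AC·AC·BB·AC·BB
    A ↦ AC
    B ↦ A
    C ↦ BB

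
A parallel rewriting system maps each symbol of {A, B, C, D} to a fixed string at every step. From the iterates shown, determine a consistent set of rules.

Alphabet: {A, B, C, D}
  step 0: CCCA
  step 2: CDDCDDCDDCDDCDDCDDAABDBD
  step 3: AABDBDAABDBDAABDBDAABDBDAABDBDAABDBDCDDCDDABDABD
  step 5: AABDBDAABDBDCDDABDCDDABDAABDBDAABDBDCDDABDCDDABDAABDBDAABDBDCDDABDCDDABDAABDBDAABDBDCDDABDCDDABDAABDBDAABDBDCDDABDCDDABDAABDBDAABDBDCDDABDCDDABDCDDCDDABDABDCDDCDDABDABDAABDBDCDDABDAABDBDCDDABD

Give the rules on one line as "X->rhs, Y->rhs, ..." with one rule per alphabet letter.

A->CDD, B->A, C->AA, D->BD

  step 2 ⇒ step 3: CDDCDDCDDCDDCDDCDDAABDBD ⇒ AA·BD·BD·AA·BD·BD·AA·BD·BD·AA·BD·BD·AA·BD·BD·AA·BD·BD·CDD·CDD·A·BD·A·BD
    A ↦ CDD
    B ↦ A
    C ↦ AA
    D ↦ BD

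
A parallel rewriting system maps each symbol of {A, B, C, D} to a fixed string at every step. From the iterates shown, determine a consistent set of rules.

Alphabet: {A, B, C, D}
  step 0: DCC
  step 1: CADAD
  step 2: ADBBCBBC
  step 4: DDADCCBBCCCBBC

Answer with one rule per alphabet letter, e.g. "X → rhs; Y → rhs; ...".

A->BB, B->D, C->AD, D->C

  step 1 ⇒ step 2: CADAD ⇒ AD·BB·C·BB·C
    A ↦ BB
    C ↦ AD
    D ↦ C
    B ↦ D  (constrained at step 2)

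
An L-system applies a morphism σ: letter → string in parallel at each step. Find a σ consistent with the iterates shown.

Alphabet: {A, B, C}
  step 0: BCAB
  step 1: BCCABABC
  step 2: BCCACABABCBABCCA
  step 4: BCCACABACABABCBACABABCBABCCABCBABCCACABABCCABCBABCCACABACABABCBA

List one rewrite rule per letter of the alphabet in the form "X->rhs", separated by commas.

  step 1 ⇒ step 2: BCCABABC ⇒ BC·CA·CA·BA·BC·BA·BC·CA
    A ↦ BA
    B ↦ BC
    C ↦ CA

A->BA, B->BC, C->CA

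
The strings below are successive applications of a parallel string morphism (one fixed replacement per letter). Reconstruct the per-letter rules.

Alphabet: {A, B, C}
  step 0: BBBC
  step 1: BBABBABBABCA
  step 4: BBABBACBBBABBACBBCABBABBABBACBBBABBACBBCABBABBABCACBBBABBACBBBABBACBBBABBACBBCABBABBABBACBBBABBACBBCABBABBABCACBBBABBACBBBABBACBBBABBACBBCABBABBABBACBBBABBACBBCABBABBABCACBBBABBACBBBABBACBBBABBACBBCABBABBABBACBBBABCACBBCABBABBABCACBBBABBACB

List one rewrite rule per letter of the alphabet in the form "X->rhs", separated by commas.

A->CB, B->BBA, C->BCA

  step 0 ⇒ step 1: BBBC ⇒ BBA·BBA·BBA·BCA
    B ↦ BBA
    C ↦ BCA
    A ↦ CB  (constrained at step 1)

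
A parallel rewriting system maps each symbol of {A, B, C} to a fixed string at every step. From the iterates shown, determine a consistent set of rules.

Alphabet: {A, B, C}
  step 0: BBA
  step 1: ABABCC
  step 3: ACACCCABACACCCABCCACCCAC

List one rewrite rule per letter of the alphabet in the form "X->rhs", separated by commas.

A->CC, B->AB, C->AC

  step 0 ⇒ step 1: BBA ⇒ AB·AB·CC
    A ↦ CC
    B ↦ AB
    C ↦ AC  (constrained at step 1)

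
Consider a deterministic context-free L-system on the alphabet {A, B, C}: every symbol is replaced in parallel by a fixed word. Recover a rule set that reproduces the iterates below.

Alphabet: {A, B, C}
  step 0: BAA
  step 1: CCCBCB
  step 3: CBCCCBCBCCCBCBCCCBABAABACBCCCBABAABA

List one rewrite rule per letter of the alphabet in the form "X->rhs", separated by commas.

A->CB, B->CC, C->ABA

  step 0 ⇒ step 1: BAA ⇒ CC·CB·CB
    A ↦ CB
    B ↦ CC
    C ↦ ABA  (constrained at step 1)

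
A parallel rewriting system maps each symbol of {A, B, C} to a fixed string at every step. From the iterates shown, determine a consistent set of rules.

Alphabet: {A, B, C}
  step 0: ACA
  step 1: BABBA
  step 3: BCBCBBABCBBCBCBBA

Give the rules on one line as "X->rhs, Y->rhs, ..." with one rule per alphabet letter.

  step 0 ⇒ step 1: ACA ⇒ BA·B·BA
    A ↦ BA
    C ↦ B
    B ↦ CB  (constrained at step 1)

A->BA, B->CB, C->B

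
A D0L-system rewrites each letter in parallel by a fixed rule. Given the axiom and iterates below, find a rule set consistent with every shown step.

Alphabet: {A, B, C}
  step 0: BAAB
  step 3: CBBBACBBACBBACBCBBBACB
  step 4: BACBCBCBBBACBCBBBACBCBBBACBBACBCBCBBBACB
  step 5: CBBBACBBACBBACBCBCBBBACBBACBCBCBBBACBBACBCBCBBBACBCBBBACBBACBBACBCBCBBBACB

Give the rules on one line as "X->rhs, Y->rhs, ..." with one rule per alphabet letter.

  step 4 ⇒ step 5: BACBCBCBBBACBCBBBACBCBBBACBBACBCBCBBBACB ⇒ CB·B·BA·CB·BA·CB·BA·CB·CB·CB·B·BA·CB·BA·CB·CB·CB·B·BA·CB·BA·CB·CB·CB·B·BA·CB·CB·B·BA·CB·BA·CB·BA·CB·CB·CB·B·BA·CB
    A ↦ B
    B ↦ CB
    C ↦ BA

A->B, B->CB, C->BA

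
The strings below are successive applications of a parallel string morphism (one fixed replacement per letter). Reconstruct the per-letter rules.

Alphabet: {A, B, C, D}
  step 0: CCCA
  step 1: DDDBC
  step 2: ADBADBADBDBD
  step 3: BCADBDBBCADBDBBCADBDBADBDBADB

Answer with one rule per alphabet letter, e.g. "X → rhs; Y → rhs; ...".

  step 2 ⇒ step 3: ADBADBADBDBD ⇒ BC·ADB·DB·BC·ADB·DB·BC·ADB·DB·ADB·DB·ADB
    A ↦ BC
    B ↦ DB
    D ↦ ADB
  step 0 ⇒ step 1: CCCA ⇒ D·D·D·BC
    C ↦ D

A->BC, B->DB, C->D, D->ADB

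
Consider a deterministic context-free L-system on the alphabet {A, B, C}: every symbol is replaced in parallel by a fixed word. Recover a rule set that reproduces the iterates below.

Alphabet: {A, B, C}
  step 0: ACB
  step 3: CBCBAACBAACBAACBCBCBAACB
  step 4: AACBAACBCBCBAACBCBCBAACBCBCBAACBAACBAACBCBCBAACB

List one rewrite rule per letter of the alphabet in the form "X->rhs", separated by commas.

  step 3 ⇒ step 4: CBCBAACBAACBAACBCBCBAACB ⇒ A·ACB·A·ACB·CB·CB·A·ACB·CB·CB·A·ACB·CB·CB·A·ACB·A·ACB·A·ACB·CB·CB·A·ACB
    A ↦ CB
    B ↦ ACB
    C ↦ A

A->CB, B->ACB, C->A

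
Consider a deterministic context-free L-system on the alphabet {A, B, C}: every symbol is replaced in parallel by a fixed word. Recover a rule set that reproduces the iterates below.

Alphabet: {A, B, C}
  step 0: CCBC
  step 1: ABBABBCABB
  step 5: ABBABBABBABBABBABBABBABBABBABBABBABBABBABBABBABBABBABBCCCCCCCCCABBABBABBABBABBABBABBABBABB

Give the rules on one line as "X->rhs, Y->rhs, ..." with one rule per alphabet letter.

  step 0 ⇒ step 1: CCBC ⇒ ABB·ABB·C·ABB
    B ↦ C
    C ↦ ABB
    A ↦ C  (constrained at step 1)

A->C, B->C, C->ABB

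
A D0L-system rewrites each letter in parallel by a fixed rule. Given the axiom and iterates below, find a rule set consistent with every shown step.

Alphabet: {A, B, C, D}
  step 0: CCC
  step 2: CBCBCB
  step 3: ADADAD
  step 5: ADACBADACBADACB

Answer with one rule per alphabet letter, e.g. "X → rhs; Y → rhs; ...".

A->CB, B->D, C->A, D->CA

  step 2 ⇒ step 3: CBCBCB ⇒ A·D·A·D·A·D
    B ↦ D
    C ↦ A
    A ↦ CB  (constrained at step 3)
    D ↦ CA  (constrained at step 3)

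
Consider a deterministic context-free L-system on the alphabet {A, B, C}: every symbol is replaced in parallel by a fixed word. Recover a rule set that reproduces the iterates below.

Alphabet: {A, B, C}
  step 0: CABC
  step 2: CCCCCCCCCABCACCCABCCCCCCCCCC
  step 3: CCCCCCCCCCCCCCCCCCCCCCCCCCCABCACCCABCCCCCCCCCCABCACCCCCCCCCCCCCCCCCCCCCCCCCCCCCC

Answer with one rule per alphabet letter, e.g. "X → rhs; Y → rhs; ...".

A->ABC, B->A, C->CCC

  step 2 ⇒ step 3: CCCCCCCCCABCACCCABCCCCCCCCCC ⇒ CCC·CCC·CCC·CCC·CCC·CCC·CCC·CCC·CCC·ABC·A·CCC·ABC·CCC·CCC·CCC·ABC·A·CCC·CCC·CCC·CCC·CCC·CCC·CCC·CCC·CCC·CCC
    A ↦ ABC
    B ↦ A
    C ↦ CCC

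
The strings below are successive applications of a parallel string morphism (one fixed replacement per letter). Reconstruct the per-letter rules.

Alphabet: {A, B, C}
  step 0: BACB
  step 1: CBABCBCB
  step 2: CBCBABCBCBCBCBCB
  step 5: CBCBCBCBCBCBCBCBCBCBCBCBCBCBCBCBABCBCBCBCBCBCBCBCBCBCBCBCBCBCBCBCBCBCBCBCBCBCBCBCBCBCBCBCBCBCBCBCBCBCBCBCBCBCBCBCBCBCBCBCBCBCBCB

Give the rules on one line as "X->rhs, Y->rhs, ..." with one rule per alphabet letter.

A->AB, B->CB, C->CB

  step 1 ⇒ step 2: CBABCBCB ⇒ CB·CB·AB·CB·CB·CB·CB·CB
    A ↦ AB
    B ↦ CB
    C ↦ CB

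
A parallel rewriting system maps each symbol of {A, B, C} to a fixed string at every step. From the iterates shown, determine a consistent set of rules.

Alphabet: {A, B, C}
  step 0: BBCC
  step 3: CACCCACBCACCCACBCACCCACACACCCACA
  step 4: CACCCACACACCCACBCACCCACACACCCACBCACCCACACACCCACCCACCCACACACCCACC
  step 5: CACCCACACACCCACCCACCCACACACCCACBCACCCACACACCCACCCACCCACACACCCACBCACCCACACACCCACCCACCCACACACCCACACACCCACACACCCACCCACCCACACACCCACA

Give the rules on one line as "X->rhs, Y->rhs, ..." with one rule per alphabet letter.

A->CC, B->CB, C->CA

  step 4 ⇒ step 5: CACCCACACACCCACBCACCCACACACCCACBCACCCACACACCCACCCACCCACACACCCACC ⇒ CA·CC·CA·CA·CA·CC·CA·CC·CA·CC·CA·CA·CA·CC·CA·CB·CA·CC·CA·CA·CA·CC·CA·CC·CA·CC·CA·CA·CA·CC·CA·CB·CA·CC·CA·CA·CA·CC·CA·CC·CA·CC·CA·CA·CA·CC·CA·CA·CA·CC·CA·CA·CA·CC·CA·CC·CA·CC·CA·CA·CA·CC·CA·CA
    A ↦ CC
    B ↦ CB
    C ↦ CA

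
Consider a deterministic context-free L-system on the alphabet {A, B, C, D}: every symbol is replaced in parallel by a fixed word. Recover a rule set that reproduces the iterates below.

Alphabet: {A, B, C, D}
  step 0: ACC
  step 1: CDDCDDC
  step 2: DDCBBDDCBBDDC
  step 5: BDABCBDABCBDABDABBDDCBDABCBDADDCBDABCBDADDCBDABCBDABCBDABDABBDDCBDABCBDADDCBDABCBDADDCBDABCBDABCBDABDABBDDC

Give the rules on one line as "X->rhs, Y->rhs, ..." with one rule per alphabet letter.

A->C, B->BDA, C->DDC, D->B

  step 1 ⇒ step 2: CDDCDDC ⇒ DDC·B·B·DDC·B·B·DDC
    C ↦ DDC
    D ↦ B
  step 0 ⇒ step 1: ACC ⇒ C·DDC·DDC
    A ↦ C
    B ↦ BDA  (constrained at step 2)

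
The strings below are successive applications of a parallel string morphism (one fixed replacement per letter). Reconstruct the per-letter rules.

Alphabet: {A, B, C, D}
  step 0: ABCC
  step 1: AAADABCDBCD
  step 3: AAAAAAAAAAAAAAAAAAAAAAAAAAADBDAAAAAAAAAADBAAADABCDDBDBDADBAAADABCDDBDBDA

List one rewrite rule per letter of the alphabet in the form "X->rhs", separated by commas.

A->AAA, B->DA, C->BCD, D->DB

  step 0 ⇒ step 1: ABCC ⇒ AAA·DA·BCD·BCD
    A ↦ AAA
    B ↦ DA
    C ↦ BCD
    D ↦ DB  (constrained at step 1)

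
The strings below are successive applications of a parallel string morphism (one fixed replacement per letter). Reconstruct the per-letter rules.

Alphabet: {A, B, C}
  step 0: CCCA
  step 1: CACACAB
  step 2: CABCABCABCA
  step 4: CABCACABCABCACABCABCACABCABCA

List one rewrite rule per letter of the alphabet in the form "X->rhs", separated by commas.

  step 1 ⇒ step 2: CACACAB ⇒ CA·B·CA·B·CA·B·CA
    A ↦ B
    B ↦ CA
    C ↦ CA

A->B, B->CA, C->CA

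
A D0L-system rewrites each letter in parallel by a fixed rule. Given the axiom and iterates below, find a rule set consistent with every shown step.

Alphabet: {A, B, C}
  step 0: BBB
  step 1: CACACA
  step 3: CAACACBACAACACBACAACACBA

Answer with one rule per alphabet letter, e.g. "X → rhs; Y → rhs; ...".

  step 0 ⇒ step 1: BBB ⇒ CA·CA·CA
    B ↦ CA
    A ↦ AC  (constrained at step 1)
    C ↦ BA  (constrained at step 1)

A->AC, B->CA, C->BA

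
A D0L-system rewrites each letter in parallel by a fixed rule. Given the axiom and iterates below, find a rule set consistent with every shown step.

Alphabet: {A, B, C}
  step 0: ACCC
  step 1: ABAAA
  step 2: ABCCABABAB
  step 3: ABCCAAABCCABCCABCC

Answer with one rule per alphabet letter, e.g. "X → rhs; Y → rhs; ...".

  step 2 ⇒ step 3: ABCCABABAB ⇒ AB·CC·A·A·AB·CC·AB·CC·AB·CC
    A ↦ AB
    B ↦ CC
    C ↦ A

A->AB, B->CC, C->A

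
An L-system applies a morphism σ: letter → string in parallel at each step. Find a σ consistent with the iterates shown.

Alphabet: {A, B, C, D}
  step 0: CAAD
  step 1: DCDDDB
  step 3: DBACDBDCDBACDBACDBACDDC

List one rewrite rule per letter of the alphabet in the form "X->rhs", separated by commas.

  step 0 ⇒ step 1: CAAD ⇒ DC·D·D·DB
    A ↦ D
    C ↦ DC
    D ↦ DB
    B ↦ AC  (constrained at step 1)

A->D, B->AC, C->DC, D->DB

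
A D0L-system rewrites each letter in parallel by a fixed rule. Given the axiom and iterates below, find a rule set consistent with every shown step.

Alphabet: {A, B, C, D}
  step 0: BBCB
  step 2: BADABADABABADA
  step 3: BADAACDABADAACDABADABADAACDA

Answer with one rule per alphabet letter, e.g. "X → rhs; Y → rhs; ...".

A->DA, B->BA, C->B, D->AC

  step 2 ⇒ step 3: BADABADABABADA ⇒ BA·DA·AC·DA·BA·DA·AC·DA·BA·DA·BA·DA·AC·DA
    A ↦ DA
    B ↦ BA
    D ↦ AC
    C ↦ B  (constrained at step 0)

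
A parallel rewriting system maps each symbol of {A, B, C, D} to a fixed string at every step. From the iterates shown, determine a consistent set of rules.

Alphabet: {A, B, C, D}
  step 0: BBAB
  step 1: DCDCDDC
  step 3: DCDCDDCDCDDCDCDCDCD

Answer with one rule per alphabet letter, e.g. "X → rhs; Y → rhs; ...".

  step 0 ⇒ step 1: BBAB ⇒ DC·DC·D·DC
    A ↦ D
    B ↦ DC
    C ↦ A  (constrained at step 1)
    D ↦ BB  (constrained at step 1)

A->D, B->DC, C->A, D->BB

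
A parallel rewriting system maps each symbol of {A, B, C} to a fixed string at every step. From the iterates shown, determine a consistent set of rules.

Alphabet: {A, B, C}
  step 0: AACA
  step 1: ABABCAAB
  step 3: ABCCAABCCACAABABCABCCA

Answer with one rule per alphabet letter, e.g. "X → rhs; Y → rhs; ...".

  step 0 ⇒ step 1: AACA ⇒ AB·AB·CA·AB
    A ↦ AB
    C ↦ CA
    B ↦ C  (constrained at step 1)

A->AB, B->C, C->CA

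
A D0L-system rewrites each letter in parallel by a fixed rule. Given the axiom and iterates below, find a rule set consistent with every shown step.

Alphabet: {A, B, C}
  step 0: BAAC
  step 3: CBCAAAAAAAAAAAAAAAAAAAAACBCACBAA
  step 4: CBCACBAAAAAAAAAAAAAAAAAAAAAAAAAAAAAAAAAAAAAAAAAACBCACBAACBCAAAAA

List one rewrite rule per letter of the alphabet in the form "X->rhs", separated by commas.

  step 3 ⇒ step 4: CBCAAAAAAAAAAAAAAAAAAAAACBCACBAA ⇒ CB·CA·CB·AA·AA·AA·AA·AA·AA·AA·AA·AA·AA·AA·AA·AA·AA·AA·AA·AA·AA·AA·AA·AA·CB·CA·CB·AA·CB·CA·AA·AA
    A ↦ AA
    B ↦ CA
    C ↦ CB

A->AA, B->CA, C->CB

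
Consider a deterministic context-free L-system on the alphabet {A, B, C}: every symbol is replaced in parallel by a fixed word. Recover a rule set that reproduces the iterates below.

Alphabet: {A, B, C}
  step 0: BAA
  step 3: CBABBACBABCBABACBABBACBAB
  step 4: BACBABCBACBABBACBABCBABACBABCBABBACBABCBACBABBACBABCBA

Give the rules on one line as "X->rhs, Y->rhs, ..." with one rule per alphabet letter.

  step 3 ⇒ step 4: CBABBACBABCBABACBABBACBAB ⇒ BA·CBA·B·CBA·CBA·B·BA·CBA·B·CBA·BA·CBA·B·CBA·B·BA·CBA·B·CBA·CBA·B·BA·CBA·B·CBA
    A ↦ B
    B ↦ CBA
    C ↦ BA

A->B, B->CBA, C->BA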